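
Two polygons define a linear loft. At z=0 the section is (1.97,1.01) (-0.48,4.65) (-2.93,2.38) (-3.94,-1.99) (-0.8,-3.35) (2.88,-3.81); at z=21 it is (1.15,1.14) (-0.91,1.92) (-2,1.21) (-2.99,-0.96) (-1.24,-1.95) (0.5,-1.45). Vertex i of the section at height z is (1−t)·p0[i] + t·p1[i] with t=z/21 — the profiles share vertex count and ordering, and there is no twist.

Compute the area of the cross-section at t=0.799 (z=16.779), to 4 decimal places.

Cross-section at t=0.799: each vertex is (1-t)·p0[i] + t·p1[i].
  v1: (1-0.799)·(1.97,1.01) + 0.799·(1.15,1.14) = (1.3148,1.1139)
  v2: (1-0.799)·(-0.48,4.65) + 0.799·(-0.91,1.92) = (-0.8236,2.4687)
  v3: (1-0.799)·(-2.93,2.38) + 0.799·(-2,1.21) = (-2.1869,1.4452)
  v4: (1-0.799)·(-3.94,-1.99) + 0.799·(-2.99,-0.96) = (-3.1810,-1.1670)
  v5: (1-0.799)·(-0.8,-3.35) + 0.799·(-1.24,-1.95) = (-1.1516,-2.2314)
  v6: (1-0.799)·(2.88,-3.81) + 0.799·(0.5,-1.45) = (0.9784,-1.9244)
Shoelace sum Σ(x_i·y_{i+1} − x_{i+1}·y_i):
  i=1: 1.3148·2.4687 − -0.8236·1.1139 = +4.1633 (running +4.1633)
  i=2: -0.8236·1.4452 − -2.1869·2.4687 = +4.2087 (running +8.3720)
  i=3: -2.1869·-1.1670 − -3.1810·1.4452 = +7.1492 (running +15.5213)
  i=4: -3.1810·-2.2314 − -1.1516·-1.1670 = +5.7541 (running +21.2753)
  i=5: -1.1516·-1.9244 − 0.9784·-2.2314 = +4.3992 (running +25.6745)
  i=6: 0.9784·1.1139 − 1.3148·-1.9244 = +3.6200 (running +29.2945)
Area = |Σ|/2 = |29.2945|/2 = 14.6472

Area at t=0.799: 14.6472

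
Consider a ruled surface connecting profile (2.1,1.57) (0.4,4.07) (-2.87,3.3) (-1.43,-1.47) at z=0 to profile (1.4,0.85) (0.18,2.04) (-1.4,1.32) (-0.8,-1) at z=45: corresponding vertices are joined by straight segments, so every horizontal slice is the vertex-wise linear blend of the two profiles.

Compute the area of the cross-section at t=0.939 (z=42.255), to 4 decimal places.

Area at t=0.939: 4.9629

Cross-section at t=0.939: each vertex is (1-t)·p0[i] + t·p1[i].
  v1: (1-0.939)·(2.1,1.57) + 0.939·(1.4,0.85) = (1.4427,0.8939)
  v2: (1-0.939)·(0.4,4.07) + 0.939·(0.18,2.04) = (0.1934,2.1638)
  v3: (1-0.939)·(-2.87,3.3) + 0.939·(-1.4,1.32) = (-1.4897,1.4408)
  v4: (1-0.939)·(-1.43,-1.47) + 0.939·(-0.8,-1) = (-0.8384,-1.0287)
Shoelace sum Σ(x_i·y_{i+1} − x_{i+1}·y_i):
  i=1: 1.4427·2.1638 − 0.1934·0.8939 = +2.9489 (running +2.9489)
  i=2: 0.1934·1.4408 − -1.4897·2.1638 = +3.5021 (running +6.4509)
  i=3: -1.4897·-1.0287 − -0.8384·1.4408 = +2.7404 (running +9.1913)
  i=4: -0.8384·0.8939 − 1.4427·-1.0287 = +0.7346 (running +9.9259)
Area = |Σ|/2 = |9.9259|/2 = 4.9629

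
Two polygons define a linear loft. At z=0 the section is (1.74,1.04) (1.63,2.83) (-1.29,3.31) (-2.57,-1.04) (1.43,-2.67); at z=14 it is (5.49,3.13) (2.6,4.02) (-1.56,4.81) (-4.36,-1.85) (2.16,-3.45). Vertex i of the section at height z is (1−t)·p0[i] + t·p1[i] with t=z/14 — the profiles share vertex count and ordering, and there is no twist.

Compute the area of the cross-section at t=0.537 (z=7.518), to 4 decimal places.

Area at t=0.537: 33.9899

Cross-section at t=0.537: each vertex is (1-t)·p0[i] + t·p1[i].
  v1: (1-0.537)·(1.74,1.04) + 0.537·(5.49,3.13) = (3.7538,2.1623)
  v2: (1-0.537)·(1.63,2.83) + 0.537·(2.6,4.02) = (2.1509,3.4690)
  v3: (1-0.537)·(-1.29,3.31) + 0.537·(-1.56,4.81) = (-1.4350,4.1155)
  v4: (1-0.537)·(-2.57,-1.04) + 0.537·(-4.36,-1.85) = (-3.5312,-1.4750)
  v5: (1-0.537)·(1.43,-2.67) + 0.537·(2.16,-3.45) = (1.8220,-3.0889)
Shoelace sum Σ(x_i·y_{i+1} − x_{i+1}·y_i):
  i=1: 3.7538·3.4690 − 2.1509·2.1623 = +8.3709 (running +8.3709)
  i=2: 2.1509·4.1155 − -1.4350·3.4690 = +13.8300 (running +22.2009)
  i=3: -1.4350·-1.4750 − -3.5312·4.1155 = +16.6493 (running +38.8503)
  i=4: -3.5312·-3.0889 − 1.8220·-1.4750 = +13.5949 (running +52.4452)
  i=5: 1.8220·2.1623 − 3.7538·-3.0889 = +15.5346 (running +67.9798)
Area = |Σ|/2 = |67.9798|/2 = 33.9899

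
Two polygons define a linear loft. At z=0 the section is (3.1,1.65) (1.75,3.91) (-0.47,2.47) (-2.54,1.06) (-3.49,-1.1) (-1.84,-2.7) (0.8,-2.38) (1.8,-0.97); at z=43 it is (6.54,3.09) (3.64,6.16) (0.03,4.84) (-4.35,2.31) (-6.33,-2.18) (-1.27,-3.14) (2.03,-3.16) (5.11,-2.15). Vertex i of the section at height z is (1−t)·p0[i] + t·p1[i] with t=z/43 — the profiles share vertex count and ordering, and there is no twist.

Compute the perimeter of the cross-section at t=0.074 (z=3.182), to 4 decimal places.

Perimeter at t=0.074: 20.7762

Cross-section at t=0.074: each vertex is (1-t)·p0[i] + t·p1[i].
  v1: (1-0.074)·(3.1,1.65) + 0.074·(6.54,3.09) = (3.3546,1.7566)
  v2: (1-0.074)·(1.75,3.91) + 0.074·(3.64,6.16) = (1.8899,4.0765)
  v3: (1-0.074)·(-0.47,2.47) + 0.074·(0.03,4.84) = (-0.4330,2.6454)
  v4: (1-0.074)·(-2.54,1.06) + 0.074·(-4.35,2.31) = (-2.6739,1.1525)
  v5: (1-0.074)·(-3.49,-1.1) + 0.074·(-6.33,-2.18) = (-3.7002,-1.1799)
  v6: (1-0.074)·(-1.84,-2.7) + 0.074·(-1.27,-3.14) = (-1.7978,-2.7326)
  v7: (1-0.074)·(0.8,-2.38) + 0.074·(2.03,-3.16) = (0.8910,-2.4377)
  v8: (1-0.074)·(1.8,-0.97) + 0.074·(5.11,-2.15) = (2.0449,-1.0573)
Perimeter = Σ |v_{i+1} − v_i|:
  edge 1→2: √(-1.4647² + 2.3199²) = 2.7436 (running 2.7436)
  edge 2→3: √(-2.3229² + -1.4311²) = 2.7283 (running 5.4720)
  edge 3→4: √(-2.2409² + -1.4929²) = 2.6927 (running 8.1646)
  edge 4→5: √(-1.0262² + -2.3324²) = 2.5482 (running 10.7128)
  edge 5→6: √(1.9023² + -1.5526²) = 2.4555 (running 13.1683)
  edge 6→7: √(2.6888² + 0.2948²) = 2.7050 (running 15.8733)
  edge 7→8: √(1.1539² + 1.3804²) = 1.7992 (running 17.6725)
  edge 8→1: √(1.3096² + 2.8139²) = 3.1037 (running 20.7762)
Perimeter = 20.7762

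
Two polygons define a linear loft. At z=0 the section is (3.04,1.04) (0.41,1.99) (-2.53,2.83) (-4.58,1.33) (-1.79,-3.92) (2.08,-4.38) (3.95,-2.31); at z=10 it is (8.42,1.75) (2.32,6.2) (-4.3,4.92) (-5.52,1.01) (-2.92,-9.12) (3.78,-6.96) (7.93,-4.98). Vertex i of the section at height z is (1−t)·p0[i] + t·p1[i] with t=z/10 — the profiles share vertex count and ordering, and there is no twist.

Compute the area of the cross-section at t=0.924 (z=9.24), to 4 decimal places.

Area at t=0.924: 143.3737

Cross-section at t=0.924: each vertex is (1-t)·p0[i] + t·p1[i].
  v1: (1-0.924)·(3.04,1.04) + 0.924·(8.42,1.75) = (8.0111,1.6960)
  v2: (1-0.924)·(0.41,1.99) + 0.924·(2.32,6.2) = (2.1748,5.8800)
  v3: (1-0.924)·(-2.53,2.83) + 0.924·(-4.3,4.92) = (-4.1655,4.7612)
  v4: (1-0.924)·(-4.58,1.33) + 0.924·(-5.52,1.01) = (-5.4486,1.0343)
  v5: (1-0.924)·(-1.79,-3.92) + 0.924·(-2.92,-9.12) = (-2.8341,-8.7248)
  v6: (1-0.924)·(2.08,-4.38) + 0.924·(3.78,-6.96) = (3.6508,-6.7639)
  v7: (1-0.924)·(3.95,-2.31) + 0.924·(7.93,-4.98) = (7.6275,-4.7771)
Shoelace sum Σ(x_i·y_{i+1} − x_{i+1}·y_i):
  i=1: 8.0111·5.8800 − 2.1748·1.6960 = +43.4171 (running +43.4171)
  i=2: 2.1748·4.7612 − -4.1655·5.8800 = +34.8480 (running +78.2650)
  i=3: -4.1655·1.0343 − -5.4486·4.7612 = +21.6330 (running +99.8981)
  i=4: -5.4486·-8.7248 − -2.8341·1.0343 = +50.4690 (running +150.3671)
  i=5: -2.8341·-6.7639 − 3.6508·-8.7248 = +51.0223 (running +201.3893)
  i=6: 3.6508·-4.7771 − 7.6275·-6.7639 = +34.1518 (running +235.5411)
  i=7: 7.6275·1.6960 − 8.0111·-4.7771 = +51.2063 (running +286.7474)
Area = |Σ|/2 = |286.7474|/2 = 143.3737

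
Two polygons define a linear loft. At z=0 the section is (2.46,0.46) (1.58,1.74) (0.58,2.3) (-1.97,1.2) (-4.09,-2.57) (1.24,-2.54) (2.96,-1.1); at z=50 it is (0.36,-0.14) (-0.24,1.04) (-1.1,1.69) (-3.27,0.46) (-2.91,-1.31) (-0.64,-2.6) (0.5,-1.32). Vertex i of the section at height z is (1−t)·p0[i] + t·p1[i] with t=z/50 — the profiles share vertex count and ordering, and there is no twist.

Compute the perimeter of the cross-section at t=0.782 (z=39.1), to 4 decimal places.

Cross-section at t=0.782: each vertex is (1-t)·p0[i] + t·p1[i].
  v1: (1-0.782)·(2.46,0.46) + 0.782·(0.36,-0.14) = (0.8178,-0.0092)
  v2: (1-0.782)·(1.58,1.74) + 0.782·(-0.24,1.04) = (0.1568,1.1926)
  v3: (1-0.782)·(0.58,2.3) + 0.782·(-1.1,1.69) = (-0.7338,1.8230)
  v4: (1-0.782)·(-1.97,1.2) + 0.782·(-3.27,0.46) = (-2.9866,0.6213)
  v5: (1-0.782)·(-4.09,-2.57) + 0.782·(-2.91,-1.31) = (-3.1672,-1.5847)
  v6: (1-0.782)·(1.24,-2.54) + 0.782·(-0.64,-2.6) = (-0.2302,-2.5869)
  v7: (1-0.782)·(2.96,-1.1) + 0.782·(0.5,-1.32) = (1.0363,-1.2720)
Perimeter = Σ |v_{i+1} − v_i|:
  edge 1→2: √(-0.6610² + 1.2018²) = 1.3716 (running 1.3716)
  edge 2→3: √(-0.8905² + 0.6304²) = 1.0911 (running 2.4627)
  edge 3→4: √(-2.2528² + -1.2017²) = 2.5533 (running 5.0159)
  edge 4→5: √(-0.1806² + -2.2060²) = 2.2134 (running 7.2293)
  edge 5→6: √(2.9371² + -1.0022²) = 3.1034 (running 10.3327)
  edge 6→7: √(1.2664² + 1.3149²) = 1.8256 (running 12.1583)
  edge 7→1: √(-0.2185² + 1.2628²) = 1.2816 (running 13.4399)
Perimeter = 13.4399

Perimeter at t=0.782: 13.4399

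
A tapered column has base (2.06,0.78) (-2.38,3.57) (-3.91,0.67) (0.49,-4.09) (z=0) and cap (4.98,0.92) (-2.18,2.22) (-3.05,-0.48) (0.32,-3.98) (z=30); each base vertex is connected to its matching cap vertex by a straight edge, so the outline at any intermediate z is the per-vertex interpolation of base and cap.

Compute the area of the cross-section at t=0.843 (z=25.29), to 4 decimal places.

Area at t=0.843: 26.3053

Cross-section at t=0.843: each vertex is (1-t)·p0[i] + t·p1[i].
  v1: (1-0.843)·(2.06,0.78) + 0.843·(4.98,0.92) = (4.5216,0.8980)
  v2: (1-0.843)·(-2.38,3.57) + 0.843·(-2.18,2.22) = (-2.2114,2.4320)
  v3: (1-0.843)·(-3.91,0.67) + 0.843·(-3.05,-0.48) = (-3.1850,-0.2994)
  v4: (1-0.843)·(0.49,-4.09) + 0.843·(0.32,-3.98) = (0.3467,-3.9973)
Shoelace sum Σ(x_i·y_{i+1} − x_{i+1}·y_i):
  i=1: 4.5216·2.4320 − -2.2114·0.8980 = +12.9821 (running +12.9821)
  i=2: -2.2114·-0.2994 − -3.1850·2.4320 = +8.4080 (running +21.3901)
  i=3: -3.1850·-3.9973 − 0.3467·-0.2994 = +12.8352 (running +34.2253)
  i=4: 0.3467·0.8980 − 4.5216·-3.9973 = +18.3852 (running +52.6105)
Area = |Σ|/2 = |52.6105|/2 = 26.3053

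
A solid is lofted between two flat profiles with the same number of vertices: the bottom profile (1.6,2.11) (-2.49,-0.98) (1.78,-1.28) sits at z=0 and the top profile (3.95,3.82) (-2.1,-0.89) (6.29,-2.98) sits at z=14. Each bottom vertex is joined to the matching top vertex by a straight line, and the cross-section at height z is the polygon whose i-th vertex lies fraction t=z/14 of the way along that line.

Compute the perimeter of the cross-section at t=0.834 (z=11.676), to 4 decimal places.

Cross-section at t=0.834: each vertex is (1-t)·p0[i] + t·p1[i].
  v1: (1-0.834)·(1.6,2.11) + 0.834·(3.95,3.82) = (3.5599,3.5361)
  v2: (1-0.834)·(-2.49,-0.98) + 0.834·(-2.1,-0.89) = (-2.1647,-0.9049)
  v3: (1-0.834)·(1.78,-1.28) + 0.834·(6.29,-2.98) = (5.5413,-2.6978)
Perimeter = Σ |v_{i+1} − v_i|:
  edge 1→2: √(-5.7246² + -4.4411²) = 7.2453 (running 7.2453)
  edge 2→3: √(7.7061² + -1.7929²) = 7.9119 (running 15.1572)
  edge 3→1: √(-1.9814² + 6.2339²) = 6.5413 (running 21.6985)
Perimeter = 21.6985

Perimeter at t=0.834: 21.6985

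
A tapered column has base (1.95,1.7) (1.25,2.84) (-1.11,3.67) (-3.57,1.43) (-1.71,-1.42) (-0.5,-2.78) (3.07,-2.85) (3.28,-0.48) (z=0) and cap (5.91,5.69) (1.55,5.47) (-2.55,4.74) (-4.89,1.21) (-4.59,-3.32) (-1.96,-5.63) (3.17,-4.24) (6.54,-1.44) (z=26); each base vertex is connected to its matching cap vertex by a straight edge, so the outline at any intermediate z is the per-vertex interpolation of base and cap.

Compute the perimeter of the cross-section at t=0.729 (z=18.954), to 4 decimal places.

Cross-section at t=0.729: each vertex is (1-t)·p0[i] + t·p1[i].
  v1: (1-0.729)·(1.95,1.7) + 0.729·(5.91,5.69) = (4.8368,4.6087)
  v2: (1-0.729)·(1.25,2.84) + 0.729·(1.55,5.47) = (1.4687,4.7573)
  v3: (1-0.729)·(-1.11,3.67) + 0.729·(-2.55,4.74) = (-2.1598,4.4500)
  v4: (1-0.729)·(-3.57,1.43) + 0.729·(-4.89,1.21) = (-4.5323,1.2696)
  v5: (1-0.729)·(-1.71,-1.42) + 0.729·(-4.59,-3.32) = (-3.8095,-2.8051)
  v6: (1-0.729)·(-0.5,-2.78) + 0.729·(-1.96,-5.63) = (-1.5643,-4.8576)
  v7: (1-0.729)·(3.07,-2.85) + 0.729·(3.17,-4.24) = (3.1429,-3.8633)
  v8: (1-0.729)·(3.28,-0.48) + 0.729·(6.54,-1.44) = (5.6565,-1.1798)
Perimeter = Σ |v_{i+1} − v_i|:
  edge 1→2: √(-3.3681² + 0.1486²) = 3.3714 (running 3.3714)
  edge 2→3: √(-3.6285² + -0.3072²) = 3.6414 (running 7.0129)
  edge 3→4: √(-2.3725² + -3.1804²) = 3.9679 (running 10.9807)
  edge 4→5: √(0.7228² + -4.0747²) = 4.1383 (running 15.1190)
  edge 5→6: √(2.2452² + -2.0525²) = 3.0420 (running 18.1610)
  edge 6→7: √(4.7072² + 0.9943²) = 4.8111 (running 22.9722)
  edge 7→8: √(2.5136² + 2.6835²) = 3.6769 (running 26.6490)
  edge 8→1: √(-0.8197² + 5.7886²) = 5.8463 (running 32.4953)
Perimeter = 32.4953

Perimeter at t=0.729: 32.4953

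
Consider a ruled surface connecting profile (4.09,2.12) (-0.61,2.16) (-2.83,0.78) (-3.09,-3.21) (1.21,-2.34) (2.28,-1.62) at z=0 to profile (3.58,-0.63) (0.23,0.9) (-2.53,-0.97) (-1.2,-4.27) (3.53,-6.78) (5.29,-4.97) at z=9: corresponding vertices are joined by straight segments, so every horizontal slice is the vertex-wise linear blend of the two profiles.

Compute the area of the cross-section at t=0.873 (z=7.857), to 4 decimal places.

Cross-section at t=0.873: each vertex is (1-t)·p0[i] + t·p1[i].
  v1: (1-0.873)·(4.09,2.12) + 0.873·(3.58,-0.63) = (3.6448,-0.2807)
  v2: (1-0.873)·(-0.61,2.16) + 0.873·(0.23,0.9) = (0.1233,1.0600)
  v3: (1-0.873)·(-2.83,0.78) + 0.873·(-2.53,-0.97) = (-2.5681,-0.7477)
  v4: (1-0.873)·(-3.09,-3.21) + 0.873·(-1.2,-4.27) = (-1.4400,-4.1354)
  v5: (1-0.873)·(1.21,-2.34) + 0.873·(3.53,-6.78) = (3.2354,-6.2161)
  v6: (1-0.873)·(2.28,-1.62) + 0.873·(5.29,-4.97) = (4.9077,-4.5445)
Shoelace sum Σ(x_i·y_{i+1} − x_{i+1}·y_i):
  i=1: 3.6448·1.0600 − 0.1233·-0.2807 = +3.8982 (running +3.8982)
  i=2: 0.1233·-0.7477 − -2.5681·1.0600 = +2.6300 (running +6.5282)
  i=3: -2.5681·-4.1354 − -1.4400·-0.7477 = +9.5433 (running +16.0715)
  i=4: -1.4400·-6.2161 − 3.2354·-4.1354 = +22.3308 (running +38.4023)
  i=5: 3.2354·-4.5445 − 4.9077·-6.2161 = +15.8038 (running +54.2061)
  i=6: 4.9077·-0.2807 − 3.6448·-4.5445 = +15.1860 (running +69.3921)
Area = |Σ|/2 = |69.3921|/2 = 34.6960

Area at t=0.873: 34.6960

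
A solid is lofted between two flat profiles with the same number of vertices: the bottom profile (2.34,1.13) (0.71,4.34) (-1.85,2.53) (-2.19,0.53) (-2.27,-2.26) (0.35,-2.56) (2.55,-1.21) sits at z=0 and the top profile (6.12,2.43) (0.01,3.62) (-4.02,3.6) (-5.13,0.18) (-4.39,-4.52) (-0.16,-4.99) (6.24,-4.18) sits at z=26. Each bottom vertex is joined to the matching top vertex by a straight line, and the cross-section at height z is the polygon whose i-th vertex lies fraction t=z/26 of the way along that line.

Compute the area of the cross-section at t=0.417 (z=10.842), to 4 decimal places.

Cross-section at t=0.417: each vertex is (1-t)·p0[i] + t·p1[i].
  v1: (1-0.417)·(2.34,1.13) + 0.417·(6.12,2.43) = (3.9163,1.6721)
  v2: (1-0.417)·(0.71,4.34) + 0.417·(0.01,3.62) = (0.4181,4.0398)
  v3: (1-0.417)·(-1.85,2.53) + 0.417·(-4.02,3.6) = (-2.7549,2.9762)
  v4: (1-0.417)·(-2.19,0.53) + 0.417·(-5.13,0.18) = (-3.4160,0.3841)
  v5: (1-0.417)·(-2.27,-2.26) + 0.417·(-4.39,-4.52) = (-3.1540,-3.2024)
  v6: (1-0.417)·(0.35,-2.56) + 0.417·(-0.16,-4.99) = (0.1373,-3.5733)
  v7: (1-0.417)·(2.55,-1.21) + 0.417·(6.24,-4.18) = (4.0887,-2.4485)
Shoelace sum Σ(x_i·y_{i+1} − x_{i+1}·y_i):
  i=1: 3.9163·4.0398 − 0.4181·1.6721 = +15.1216 (running +15.1216)
  i=2: 0.4181·2.9762 − -2.7549·4.0398 = +12.3734 (running +27.4951)
  i=3: -2.7549·0.3841 − -3.4160·2.9762 = +9.1086 (running +36.6037)
  i=4: -3.4160·-3.2024 − -3.1540·0.3841 = +12.1507 (running +48.7544)
  i=5: -3.1540·-3.5733 − 0.1373·-3.2024 = +11.7102 (running +60.4645)
  i=6: 0.1373·-2.4485 − 4.0887·-3.5733 = +14.2740 (running +74.7386)
  i=7: 4.0887·1.6721 − 3.9163·-2.4485 = +16.4257 (running +91.1643)
Area = |Σ|/2 = |91.1643|/2 = 45.5821

Area at t=0.417: 45.5821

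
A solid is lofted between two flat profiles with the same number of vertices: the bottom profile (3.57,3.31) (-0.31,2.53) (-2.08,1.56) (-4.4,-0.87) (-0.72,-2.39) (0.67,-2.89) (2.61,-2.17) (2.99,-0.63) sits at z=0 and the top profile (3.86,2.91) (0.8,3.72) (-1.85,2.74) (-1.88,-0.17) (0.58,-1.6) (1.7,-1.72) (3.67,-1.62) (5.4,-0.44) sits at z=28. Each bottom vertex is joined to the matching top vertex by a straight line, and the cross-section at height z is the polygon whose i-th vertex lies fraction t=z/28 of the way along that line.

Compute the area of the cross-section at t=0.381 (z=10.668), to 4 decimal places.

Area at t=0.381: 30.1932

Cross-section at t=0.381: each vertex is (1-t)·p0[i] + t·p1[i].
  v1: (1-0.381)·(3.57,3.31) + 0.381·(3.86,2.91) = (3.6805,3.1576)
  v2: (1-0.381)·(-0.31,2.53) + 0.381·(0.8,3.72) = (0.1129,2.9834)
  v3: (1-0.381)·(-2.08,1.56) + 0.381·(-1.85,2.74) = (-1.9924,2.0096)
  v4: (1-0.381)·(-4.4,-0.87) + 0.381·(-1.88,-0.17) = (-3.4399,-0.6033)
  v5: (1-0.381)·(-0.72,-2.39) + 0.381·(0.58,-1.6) = (-0.2247,-2.0890)
  v6: (1-0.381)·(0.67,-2.89) + 0.381·(1.7,-1.72) = (1.0624,-2.4442)
  v7: (1-0.381)·(2.61,-2.17) + 0.381·(3.67,-1.62) = (3.0139,-1.9605)
  v8: (1-0.381)·(2.99,-0.63) + 0.381·(5.4,-0.44) = (3.9082,-0.5576)
Shoelace sum Σ(x_i·y_{i+1} − x_{i+1}·y_i):
  i=1: 3.6805·2.9834 − 0.1129·3.1576 = +10.6238 (running +10.6238)
  i=2: 0.1129·2.0096 − -1.9924·2.9834 = +6.1709 (running +16.7947)
  i=3: -1.9924·-0.6033 − -3.4399·2.0096 = +8.1147 (running +24.9094)
  i=4: -3.4399·-2.0890 − -0.2247·-0.6033 = +7.0504 (running +31.9598)
  i=5: -0.2247·-2.4442 − 1.0624·-2.0890 = +2.7686 (running +34.7285)
  i=6: 1.0624·-1.9605 − 3.0139·-2.4442 = +5.2837 (running +40.0122)
  i=7: 3.0139·-0.5576 − 3.9082·-1.9605 = +5.9813 (running +45.9935)
  i=8: 3.9082·3.1576 − 3.6805·-0.5576 = +14.3928 (running +60.3863)
Area = |Σ|/2 = |60.3863|/2 = 30.1932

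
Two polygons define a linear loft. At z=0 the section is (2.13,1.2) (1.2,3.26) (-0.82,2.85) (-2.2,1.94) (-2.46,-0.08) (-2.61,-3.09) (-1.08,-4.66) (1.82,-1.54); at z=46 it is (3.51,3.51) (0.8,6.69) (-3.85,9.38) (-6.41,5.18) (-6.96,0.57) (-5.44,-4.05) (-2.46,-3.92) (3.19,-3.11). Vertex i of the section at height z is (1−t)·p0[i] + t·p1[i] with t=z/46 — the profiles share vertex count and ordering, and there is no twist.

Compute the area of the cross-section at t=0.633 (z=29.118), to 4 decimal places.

Cross-section at t=0.633: each vertex is (1-t)·p0[i] + t·p1[i].
  v1: (1-0.633)·(2.13,1.2) + 0.633·(3.51,3.51) = (3.0035,2.6622)
  v2: (1-0.633)·(1.2,3.26) + 0.633·(0.8,6.69) = (0.9468,5.4312)
  v3: (1-0.633)·(-0.82,2.85) + 0.633·(-3.85,9.38) = (-2.7380,6.9835)
  v4: (1-0.633)·(-2.2,1.94) + 0.633·(-6.41,5.18) = (-4.8649,3.9909)
  v5: (1-0.633)·(-2.46,-0.08) + 0.633·(-6.96,0.57) = (-5.3085,0.3314)
  v6: (1-0.633)·(-2.61,-3.09) + 0.633·(-5.44,-4.05) = (-4.4014,-3.6977)
  v7: (1-0.633)·(-1.08,-4.66) + 0.633·(-2.46,-3.92) = (-1.9535,-4.1916)
  v8: (1-0.633)·(1.82,-1.54) + 0.633·(3.19,-3.11) = (2.6872,-2.5338)
Shoelace sum Σ(x_i·y_{i+1} − x_{i+1}·y_i):
  i=1: 3.0035·5.4312 − 0.9468·2.6622 = +13.7922 (running +13.7922)
  i=2: 0.9468·6.9835 − -2.7380·5.4312 = +21.4825 (running +35.2747)
  i=3: -2.7380·3.9909 − -4.8649·6.9835 = +23.0471 (running +58.3218)
  i=4: -4.8649·0.3314 − -5.3085·3.9909 = +19.5733 (running +77.8951)
  i=5: -5.3085·-3.6977 − -4.4014·0.3314 = +21.0880 (running +98.9831)
  i=6: -4.4014·-4.1916 − -1.9535·-3.6977 = +11.2252 (running +110.2083)
  i=7: -1.9535·-2.5338 − 2.6872·-4.1916 = +16.2136 (running +126.4219)
  i=8: 2.6872·2.6622 − 3.0035·-2.5338 = +14.7644 (running +141.1862)
Area = |Σ|/2 = |141.1862|/2 = 70.5931

Area at t=0.633: 70.5931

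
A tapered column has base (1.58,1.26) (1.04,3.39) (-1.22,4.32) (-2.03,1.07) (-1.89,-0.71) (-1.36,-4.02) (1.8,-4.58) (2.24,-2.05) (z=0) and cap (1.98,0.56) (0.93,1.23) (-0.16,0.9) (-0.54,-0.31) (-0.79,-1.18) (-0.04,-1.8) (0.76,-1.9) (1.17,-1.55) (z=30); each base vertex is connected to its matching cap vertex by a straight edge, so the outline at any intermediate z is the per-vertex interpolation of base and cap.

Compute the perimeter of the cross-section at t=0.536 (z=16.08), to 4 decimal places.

Perimeter at t=0.536: 14.7476

Cross-section at t=0.536: each vertex is (1-t)·p0[i] + t·p1[i].
  v1: (1-0.536)·(1.58,1.26) + 0.536·(1.98,0.56) = (1.7944,0.8848)
  v2: (1-0.536)·(1.04,3.39) + 0.536·(0.93,1.23) = (0.9810,2.2322)
  v3: (1-0.536)·(-1.22,4.32) + 0.536·(-0.16,0.9) = (-0.6518,2.4869)
  v4: (1-0.536)·(-2.03,1.07) + 0.536·(-0.54,-0.31) = (-1.2314,0.3303)
  v5: (1-0.536)·(-1.89,-0.71) + 0.536·(-0.79,-1.18) = (-1.3004,-0.9619)
  v6: (1-0.536)·(-1.36,-4.02) + 0.536·(-0.04,-1.8) = (-0.6525,-2.8301)
  v7: (1-0.536)·(1.8,-4.58) + 0.536·(0.76,-1.9) = (1.2426,-3.1435)
  v8: (1-0.536)·(2.24,-2.05) + 0.536·(1.17,-1.55) = (1.6665,-1.7820)
Perimeter = Σ |v_{i+1} − v_i|:
  edge 1→2: √(-0.8134² + 1.3474²) = 1.5739 (running 1.5739)
  edge 2→3: √(-1.6329² + 0.2546²) = 1.6526 (running 3.2265)
  edge 3→4: √(-0.5795² + -2.1566²) = 2.2331 (running 5.4596)
  edge 4→5: √(-0.0690² + -1.2922²) = 1.2941 (running 6.7537)
  edge 5→6: √(0.6479² + -1.8682²) = 1.9773 (running 8.7310)
  edge 6→7: √(1.8950² + -0.3134²) = 1.9208 (running 10.6518)
  edge 7→8: √(0.4239² + 1.3615²) = 1.4260 (running 12.0778)
  edge 8→1: √(0.1279² + 2.6668²) = 2.6699 (running 14.7476)
Perimeter = 14.7476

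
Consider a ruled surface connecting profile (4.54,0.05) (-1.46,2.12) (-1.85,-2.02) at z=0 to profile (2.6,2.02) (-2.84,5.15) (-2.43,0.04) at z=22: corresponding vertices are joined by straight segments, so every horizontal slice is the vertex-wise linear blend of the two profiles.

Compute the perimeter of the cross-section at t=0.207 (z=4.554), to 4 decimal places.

Perimeter at t=0.207: 17.1041

Cross-section at t=0.207: each vertex is (1-t)·p0[i] + t·p1[i].
  v1: (1-0.207)·(4.54,0.05) + 0.207·(2.6,2.02) = (4.1384,0.4578)
  v2: (1-0.207)·(-1.46,2.12) + 0.207·(-2.84,5.15) = (-1.7457,2.7472)
  v3: (1-0.207)·(-1.85,-2.02) + 0.207·(-2.43,0.04) = (-1.9701,-1.5936)
Perimeter = Σ |v_{i+1} − v_i|:
  edge 1→2: √(-5.8841² + 2.2894²) = 6.3138 (running 6.3138)
  edge 2→3: √(-0.2244² + -4.3408²) = 4.3466 (running 10.6604)
  edge 3→1: √(6.1085² + 2.0514²) = 6.4437 (running 17.1041)
Perimeter = 17.1041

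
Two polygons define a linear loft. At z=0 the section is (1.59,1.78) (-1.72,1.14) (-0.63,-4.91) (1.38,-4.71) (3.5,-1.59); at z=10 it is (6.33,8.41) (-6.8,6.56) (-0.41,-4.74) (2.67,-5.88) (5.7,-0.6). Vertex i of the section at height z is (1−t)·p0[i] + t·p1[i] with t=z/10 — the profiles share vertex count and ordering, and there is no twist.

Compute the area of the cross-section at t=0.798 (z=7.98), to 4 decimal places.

Cross-section at t=0.798: each vertex is (1-t)·p0[i] + t·p1[i].
  v1: (1-0.798)·(1.59,1.78) + 0.798·(6.33,8.41) = (5.3725,7.0707)
  v2: (1-0.798)·(-1.72,1.14) + 0.798·(-6.8,6.56) = (-5.7738,5.4652)
  v3: (1-0.798)·(-0.63,-4.91) + 0.798·(-0.41,-4.74) = (-0.4544,-4.7743)
  v4: (1-0.798)·(1.38,-4.71) + 0.798·(2.67,-5.88) = (2.4094,-5.6437)
  v5: (1-0.798)·(3.5,-1.59) + 0.798·(5.7,-0.6) = (5.2556,-0.8000)
Shoelace sum Σ(x_i·y_{i+1} − x_{i+1}·y_i):
  i=1: 5.3725·5.4652 − -5.7738·7.0707 = +70.1870 (running +70.1870)
  i=2: -5.7738·-4.7743 − -0.4544·5.4652 = +30.0499 (running +100.2369)
  i=3: -0.4544·-5.6437 − 2.4094·-4.7743 = +14.0681 (running +114.3050)
  i=4: 2.4094·-0.8000 − 5.2556·-5.6437 = +27.7333 (running +142.0383)
  i=5: 5.2556·7.0707 − 5.3725·-0.8000 = +41.4589 (running +183.4972)
Area = |Σ|/2 = |183.4972|/2 = 91.7486

Area at t=0.798: 91.7486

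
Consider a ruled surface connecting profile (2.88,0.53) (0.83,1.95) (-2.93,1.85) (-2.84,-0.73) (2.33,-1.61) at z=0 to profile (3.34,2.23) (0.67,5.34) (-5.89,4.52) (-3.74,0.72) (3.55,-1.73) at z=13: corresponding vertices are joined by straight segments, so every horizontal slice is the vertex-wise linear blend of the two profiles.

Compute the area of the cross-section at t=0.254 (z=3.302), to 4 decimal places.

Area at t=0.254: 21.2722

Cross-section at t=0.254: each vertex is (1-t)·p0[i] + t·p1[i].
  v1: (1-0.254)·(2.88,0.53) + 0.254·(3.34,2.23) = (2.9968,0.9618)
  v2: (1-0.254)·(0.83,1.95) + 0.254·(0.67,5.34) = (0.7894,2.8111)
  v3: (1-0.254)·(-2.93,1.85) + 0.254·(-5.89,4.52) = (-3.6818,2.5282)
  v4: (1-0.254)·(-2.84,-0.73) + 0.254·(-3.74,0.72) = (-3.0686,-0.3617)
  v5: (1-0.254)·(2.33,-1.61) + 0.254·(3.55,-1.73) = (2.6399,-1.6405)
Shoelace sum Σ(x_i·y_{i+1} − x_{i+1}·y_i):
  i=1: 2.9968·2.8111 − 0.7894·0.9618 = +7.6651 (running +7.6651)
  i=2: 0.7894·2.5282 − -3.6818·2.8111 = +12.3455 (running +20.0106)
  i=3: -3.6818·-0.3617 − -3.0686·2.5282 = +9.0897 (running +29.1003)
  i=4: -3.0686·-1.6405 − 2.6399·-0.3617 = +5.9888 (running +35.0891)
  i=5: 2.6399·0.9618 − 2.9968·-1.6405 = +7.4553 (running +42.5444)
Area = |Σ|/2 = |42.5444|/2 = 21.2722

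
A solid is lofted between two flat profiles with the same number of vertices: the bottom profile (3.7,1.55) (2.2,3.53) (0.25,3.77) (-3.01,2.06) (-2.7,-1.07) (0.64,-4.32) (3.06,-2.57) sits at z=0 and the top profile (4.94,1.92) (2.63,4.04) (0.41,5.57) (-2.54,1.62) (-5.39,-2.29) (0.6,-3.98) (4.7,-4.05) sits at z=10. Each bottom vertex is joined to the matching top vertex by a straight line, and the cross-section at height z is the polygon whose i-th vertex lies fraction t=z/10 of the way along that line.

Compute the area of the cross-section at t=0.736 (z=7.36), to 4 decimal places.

Cross-section at t=0.736: each vertex is (1-t)·p0[i] + t·p1[i].
  v1: (1-0.736)·(3.7,1.55) + 0.736·(4.94,1.92) = (4.6126,1.8223)
  v2: (1-0.736)·(2.2,3.53) + 0.736·(2.63,4.04) = (2.5165,3.9054)
  v3: (1-0.736)·(0.25,3.77) + 0.736·(0.41,5.57) = (0.3678,5.0948)
  v4: (1-0.736)·(-3.01,2.06) + 0.736·(-2.54,1.62) = (-2.6641,1.7362)
  v5: (1-0.736)·(-2.7,-1.07) + 0.736·(-5.39,-2.29) = (-4.6798,-1.9679)
  v6: (1-0.736)·(0.64,-4.32) + 0.736·(0.6,-3.98) = (0.6106,-4.0698)
  v7: (1-0.736)·(3.06,-2.57) + 0.736·(4.7,-4.05) = (4.2670,-3.6593)
Shoelace sum Σ(x_i·y_{i+1} − x_{i+1}·y_i):
  i=1: 4.6126·3.9054 − 2.5165·1.8223 = +13.4282 (running +13.4282)
  i=2: 2.5165·5.0948 − 0.3678·3.9054 = +11.3847 (running +24.8129)
  i=3: 0.3678·1.7362 − -2.6641·5.0948 = +14.2114 (running +39.0244)
  i=4: -2.6641·-1.9679 − -4.6798·1.7362 = +13.3676 (running +52.3920)
  i=5: -4.6798·-4.0698 − 0.6106·-1.9679 = +20.2474 (running +72.6394)
  i=6: 0.6106·-3.6593 − 4.2670·-4.0698 = +15.1316 (running +87.7710)
  i=7: 4.2670·1.8223 − 4.6126·-3.6593 = +24.6549 (running +112.4258)
Area = |Σ|/2 = |112.4258|/2 = 56.2129

Area at t=0.736: 56.2129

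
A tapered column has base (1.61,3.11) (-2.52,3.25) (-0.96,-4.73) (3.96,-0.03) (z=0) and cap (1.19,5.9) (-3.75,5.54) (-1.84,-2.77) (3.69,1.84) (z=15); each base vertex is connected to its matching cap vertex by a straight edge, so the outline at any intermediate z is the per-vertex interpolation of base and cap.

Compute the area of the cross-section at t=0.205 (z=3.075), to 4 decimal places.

Cross-section at t=0.205: each vertex is (1-t)·p0[i] + t·p1[i].
  v1: (1-0.205)·(1.61,3.11) + 0.205·(1.19,5.9) = (1.5239,3.6819)
  v2: (1-0.205)·(-2.52,3.25) + 0.205·(-3.75,5.54) = (-2.7721,3.7195)
  v3: (1-0.205)·(-0.96,-4.73) + 0.205·(-1.84,-2.77) = (-1.1404,-4.3282)
  v4: (1-0.205)·(3.96,-0.03) + 0.205·(3.69,1.84) = (3.9047,0.3533)
Shoelace sum Σ(x_i·y_{i+1} − x_{i+1}·y_i):
  i=1: 1.5239·3.7195 − -2.7721·3.6819 = +15.8750 (running +15.8750)
  i=2: -2.7721·-4.3282 − -1.1404·3.7195 = +16.2401 (running +32.1151)
  i=3: -1.1404·0.3533 − 3.9047·-4.3282 = +16.4971 (running +48.6122)
  i=4: 3.9047·3.6819 − 1.5239·0.3533 = +13.8383 (running +62.4505)
Area = |Σ|/2 = |62.4505|/2 = 31.2252

Area at t=0.205: 31.2252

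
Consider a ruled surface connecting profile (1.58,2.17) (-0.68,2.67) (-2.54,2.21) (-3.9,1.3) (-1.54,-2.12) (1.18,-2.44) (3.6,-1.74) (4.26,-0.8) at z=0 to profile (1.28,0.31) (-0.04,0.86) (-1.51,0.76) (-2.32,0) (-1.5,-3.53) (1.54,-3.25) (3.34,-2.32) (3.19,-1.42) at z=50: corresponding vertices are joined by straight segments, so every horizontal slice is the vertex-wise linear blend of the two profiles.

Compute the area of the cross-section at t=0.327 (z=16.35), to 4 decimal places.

Cross-section at t=0.327: each vertex is (1-t)·p0[i] + t·p1[i].
  v1: (1-0.327)·(1.58,2.17) + 0.327·(1.28,0.31) = (1.4819,1.5618)
  v2: (1-0.327)·(-0.68,2.67) + 0.327·(-0.04,0.86) = (-0.4707,2.0781)
  v3: (1-0.327)·(-2.54,2.21) + 0.327·(-1.51,0.76) = (-2.2032,1.7359)
  v4: (1-0.327)·(-3.9,1.3) + 0.327·(-2.32,0) = (-3.3833,0.8749)
  v5: (1-0.327)·(-1.54,-2.12) + 0.327·(-1.5,-3.53) = (-1.5269,-2.5811)
  v6: (1-0.327)·(1.18,-2.44) + 0.327·(1.54,-3.25) = (1.2977,-2.7049)
  v7: (1-0.327)·(3.6,-1.74) + 0.327·(3.34,-2.32) = (3.5150,-1.9297)
  v8: (1-0.327)·(4.26,-0.8) + 0.327·(3.19,-1.42) = (3.9101,-1.0027)
Shoelace sum Σ(x_i·y_{i+1} − x_{i+1}·y_i):
  i=1: 1.4819·2.0781 − -0.4707·1.5618 = +3.8147 (running +3.8147)
  i=2: -0.4707·1.7359 − -2.2032·2.0781 = +3.7614 (running +7.5762)
  i=3: -2.2032·0.8749 − -3.3833·1.7359 = +3.9454 (running +11.5216)
  i=4: -3.3833·-2.5811 − -1.5269·0.8749 = +10.0685 (running +21.5901)
  i=5: -1.5269·-2.7049 − 1.2977·-2.5811 = +7.4796 (running +29.0697)
  i=6: 1.2977·-1.9297 − 3.5150·-2.7049 = +7.0034 (running +36.0731)
  i=7: 3.5150·-1.0027 − 3.9101·-1.9297 = +4.0206 (running +40.0937)
  i=8: 3.9101·1.5618 − 1.4819·-1.0027 = +7.5927 (running +47.6864)
Area = |Σ|/2 = |47.6864|/2 = 23.8432

Area at t=0.327: 23.8432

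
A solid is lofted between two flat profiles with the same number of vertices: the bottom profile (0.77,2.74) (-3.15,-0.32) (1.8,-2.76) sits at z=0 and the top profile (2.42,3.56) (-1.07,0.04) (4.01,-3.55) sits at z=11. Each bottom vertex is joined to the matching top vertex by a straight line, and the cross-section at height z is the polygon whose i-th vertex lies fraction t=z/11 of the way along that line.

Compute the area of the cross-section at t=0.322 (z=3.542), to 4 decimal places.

Cross-section at t=0.322: each vertex is (1-t)·p0[i] + t·p1[i].
  v1: (1-0.322)·(0.77,2.74) + 0.322·(2.42,3.56) = (1.3013,3.0040)
  v2: (1-0.322)·(-3.15,-0.32) + 0.322·(-1.07,0.04) = (-2.4802,-0.2041)
  v3: (1-0.322)·(1.8,-2.76) + 0.322·(4.01,-3.55) = (2.5116,-3.0144)
Shoelace sum Σ(x_i·y_{i+1} − x_{i+1}·y_i):
  i=1: 1.3013·-0.2041 − -2.4802·3.0040 = +7.1852 (running +7.1852)
  i=2: -2.4802·-3.0144 − 2.5116·-0.2041 = +7.9890 (running +15.1741)
  i=3: 2.5116·3.0040 − 1.3013·-3.0144 = +11.4676 (running +26.6417)
Area = |Σ|/2 = |26.6417|/2 = 13.3209

Area at t=0.322: 13.3209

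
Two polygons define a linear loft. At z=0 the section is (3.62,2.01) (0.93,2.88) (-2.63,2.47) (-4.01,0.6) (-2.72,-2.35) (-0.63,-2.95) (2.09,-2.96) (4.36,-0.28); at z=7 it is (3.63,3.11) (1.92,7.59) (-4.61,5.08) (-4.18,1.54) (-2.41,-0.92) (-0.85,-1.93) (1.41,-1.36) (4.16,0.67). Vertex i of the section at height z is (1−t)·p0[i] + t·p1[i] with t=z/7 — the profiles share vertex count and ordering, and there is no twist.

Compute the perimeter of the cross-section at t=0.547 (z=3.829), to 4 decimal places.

Cross-section at t=0.547: each vertex is (1-t)·p0[i] + t·p1[i].
  v1: (1-0.547)·(3.62,2.01) + 0.547·(3.63,3.11) = (3.6255,2.6117)
  v2: (1-0.547)·(0.93,2.88) + 0.547·(1.92,7.59) = (1.4715,5.4564)
  v3: (1-0.547)·(-2.63,2.47) + 0.547·(-4.61,5.08) = (-3.7131,3.8977)
  v4: (1-0.547)·(-4.01,0.6) + 0.547·(-4.18,1.54) = (-4.1030,1.1142)
  v5: (1-0.547)·(-2.72,-2.35) + 0.547·(-2.41,-0.92) = (-2.5504,-1.5678)
  v6: (1-0.547)·(-0.63,-2.95) + 0.547·(-0.85,-1.93) = (-0.7503,-2.3921)
  v7: (1-0.547)·(2.09,-2.96) + 0.547·(1.41,-1.36) = (1.7180,-2.0848)
  v8: (1-0.547)·(4.36,-0.28) + 0.547·(4.16,0.67) = (4.2506,0.2397)
Perimeter = Σ |v_{i+1} − v_i|:
  edge 1→2: √(-2.1539² + 2.8447²) = 3.5681 (running 3.5681)
  edge 2→3: √(-5.1846² + -1.5587²) = 5.4138 (running 8.9820)
  edge 3→4: √(-0.3899² + -2.7835²) = 2.8107 (running 11.7926)
  edge 4→5: √(1.5526² + -2.6820²) = 3.0989 (running 14.8916)
  edge 5→6: √(1.8001² + -0.8243²) = 1.9798 (running 16.8714)
  edge 6→7: √(2.4684² + 0.3073²) = 2.4874 (running 19.3588)
  edge 7→8: √(2.5326² + 2.3245²) = 3.4376 (running 22.7964)
  edge 8→1: √(-0.6251² + 2.3720²) = 2.4530 (running 25.2495)
Perimeter = 25.2495

Perimeter at t=0.547: 25.2495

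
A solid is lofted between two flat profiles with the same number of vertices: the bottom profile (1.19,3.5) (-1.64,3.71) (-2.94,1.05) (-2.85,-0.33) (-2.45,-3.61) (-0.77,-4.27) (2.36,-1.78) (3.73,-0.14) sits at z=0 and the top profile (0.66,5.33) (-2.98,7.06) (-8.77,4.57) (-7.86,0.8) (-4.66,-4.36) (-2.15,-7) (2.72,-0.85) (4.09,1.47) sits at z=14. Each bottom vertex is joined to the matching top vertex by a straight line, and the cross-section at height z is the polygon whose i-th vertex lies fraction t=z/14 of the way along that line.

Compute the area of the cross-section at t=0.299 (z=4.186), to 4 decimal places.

Area at t=0.299: 52.0477

Cross-section at t=0.299: each vertex is (1-t)·p0[i] + t·p1[i].
  v1: (1-0.299)·(1.19,3.5) + 0.299·(0.66,5.33) = (1.0315,4.0472)
  v2: (1-0.299)·(-1.64,3.71) + 0.299·(-2.98,7.06) = (-2.0407,4.7117)
  v3: (1-0.299)·(-2.94,1.05) + 0.299·(-8.77,4.57) = (-4.6832,2.1025)
  v4: (1-0.299)·(-2.85,-0.33) + 0.299·(-7.86,0.8) = (-4.3480,0.0079)
  v5: (1-0.299)·(-2.45,-3.61) + 0.299·(-4.66,-4.36) = (-3.1108,-3.8343)
  v6: (1-0.299)·(-0.77,-4.27) + 0.299·(-2.15,-7) = (-1.1826,-5.0863)
  v7: (1-0.299)·(2.36,-1.78) + 0.299·(2.72,-0.85) = (2.4676,-1.5019)
  v8: (1-0.299)·(3.73,-0.14) + 0.299·(4.09,1.47) = (3.8376,0.3414)
Shoelace sum Σ(x_i·y_{i+1} − x_{i+1}·y_i):
  i=1: 1.0315·4.7117 − -2.0407·4.0472 = +13.1191 (running +13.1191)
  i=2: -2.0407·2.1025 − -4.6832·4.7117 = +17.7750 (running +30.8941)
  i=3: -4.6832·0.0079 − -4.3480·2.1025 = +9.1047 (running +39.9988)
  i=4: -4.3480·-3.8343 − -3.1108·0.0079 = +16.6958 (running +56.6946)
  i=5: -3.1108·-5.0863 − -1.1826·-3.8343 = +11.2879 (running +67.9824)
  i=6: -1.1826·-1.5019 − 2.4676·-5.0863 = +14.3273 (running +82.3097)
  i=7: 2.4676·0.3414 − 3.8376·-1.5019 = +6.6063 (running +88.9160)
  i=8: 3.8376·4.0472 − 1.0315·0.3414 = +15.1794 (running +104.0955)
Area = |Σ|/2 = |104.0955|/2 = 52.0477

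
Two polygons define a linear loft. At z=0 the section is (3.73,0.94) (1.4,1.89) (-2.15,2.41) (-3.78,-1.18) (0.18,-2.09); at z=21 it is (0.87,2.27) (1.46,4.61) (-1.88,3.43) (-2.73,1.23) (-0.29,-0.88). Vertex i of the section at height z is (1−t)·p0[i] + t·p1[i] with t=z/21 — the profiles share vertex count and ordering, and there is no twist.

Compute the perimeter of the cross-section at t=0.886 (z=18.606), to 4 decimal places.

Perimeter at t=0.886: 14.9632

Cross-section at t=0.886: each vertex is (1-t)·p0[i] + t·p1[i].
  v1: (1-0.886)·(3.73,0.94) + 0.886·(0.87,2.27) = (1.1960,2.1184)
  v2: (1-0.886)·(1.4,1.89) + 0.886·(1.46,4.61) = (1.4532,4.2999)
  v3: (1-0.886)·(-2.15,2.41) + 0.886·(-1.88,3.43) = (-1.9108,3.3137)
  v4: (1-0.886)·(-3.78,-1.18) + 0.886·(-2.73,1.23) = (-2.8497,0.9553)
  v5: (1-0.886)·(0.18,-2.09) + 0.886·(-0.29,-0.88) = (-0.2364,-1.0179)
Perimeter = Σ |v_{i+1} − v_i|:
  edge 1→2: √(0.2571² + 2.1815²) = 2.1966 (running 2.1966)
  edge 2→3: √(-3.3639² + -0.9862²) = 3.5055 (running 5.7022)
  edge 3→4: √(-0.9389² + -2.3585²) = 2.5385 (running 8.2406)
  edge 4→5: √(2.6133² + -1.9732²) = 3.2746 (running 11.5152)
  edge 5→1: √(1.4325² + 3.1363²) = 3.4480 (running 14.9632)
Perimeter = 14.9632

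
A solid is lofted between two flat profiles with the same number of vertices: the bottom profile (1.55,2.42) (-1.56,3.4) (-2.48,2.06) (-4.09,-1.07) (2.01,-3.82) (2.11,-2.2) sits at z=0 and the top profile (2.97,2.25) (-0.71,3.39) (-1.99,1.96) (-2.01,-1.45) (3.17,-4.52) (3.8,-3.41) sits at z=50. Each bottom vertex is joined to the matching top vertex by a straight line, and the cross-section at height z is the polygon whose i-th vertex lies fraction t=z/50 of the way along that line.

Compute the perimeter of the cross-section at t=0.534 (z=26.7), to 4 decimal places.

Cross-section at t=0.534: each vertex is (1-t)·p0[i] + t·p1[i].
  v1: (1-0.534)·(1.55,2.42) + 0.534·(2.97,2.25) = (2.3083,2.3292)
  v2: (1-0.534)·(-1.56,3.4) + 0.534·(-0.71,3.39) = (-1.1061,3.3947)
  v3: (1-0.534)·(-2.48,2.06) + 0.534·(-1.99,1.96) = (-2.2183,2.0066)
  v4: (1-0.534)·(-4.09,-1.07) + 0.534·(-2.01,-1.45) = (-2.9793,-1.2729)
  v5: (1-0.534)·(2.01,-3.82) + 0.534·(3.17,-4.52) = (2.6294,-4.1938)
  v6: (1-0.534)·(2.11,-2.2) + 0.534·(3.8,-3.41) = (3.0125,-2.8461)
Perimeter = Σ |v_{i+1} − v_i|:
  edge 1→2: √(-3.4144² + 1.0654²) = 3.5768 (running 3.5768)
  edge 2→3: √(-1.1122² + -1.3881²) = 1.7787 (running 5.3555)
  edge 3→4: √(-0.7609² + -3.2795²) = 3.3666 (running 8.7221)
  edge 4→5: √(5.6087² + -2.9209²) = 6.3237 (running 15.0458)
  edge 5→6: √(0.3830² + 1.3477²) = 1.4010 (running 16.4468)
  edge 6→1: √(-0.7042² + 5.1754²) = 5.2230 (running 21.6699)
Perimeter = 21.6699

Perimeter at t=0.534: 21.6699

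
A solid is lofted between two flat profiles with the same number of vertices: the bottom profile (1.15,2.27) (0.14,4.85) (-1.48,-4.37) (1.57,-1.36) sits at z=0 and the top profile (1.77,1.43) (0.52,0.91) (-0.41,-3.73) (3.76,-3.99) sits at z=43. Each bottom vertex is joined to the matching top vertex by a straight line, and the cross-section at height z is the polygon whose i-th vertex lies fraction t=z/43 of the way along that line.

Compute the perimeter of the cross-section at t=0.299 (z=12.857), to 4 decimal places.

Perimeter at t=0.299: 18.1597

Cross-section at t=0.299: each vertex is (1-t)·p0[i] + t·p1[i].
  v1: (1-0.299)·(1.15,2.27) + 0.299·(1.77,1.43) = (1.3354,2.0188)
  v2: (1-0.299)·(0.14,4.85) + 0.299·(0.52,0.91) = (0.2536,3.6719)
  v3: (1-0.299)·(-1.48,-4.37) + 0.299·(-0.41,-3.73) = (-1.1601,-4.1786)
  v4: (1-0.299)·(1.57,-1.36) + 0.299·(3.76,-3.99) = (2.2248,-2.1464)
Perimeter = Σ |v_{i+1} − v_i|:
  edge 1→2: √(-1.0818² + 1.6531²) = 1.9756 (running 1.9756)
  edge 2→3: √(-1.4137² + -7.8506²) = 7.9768 (running 9.9524)
  edge 3→4: √(3.3849² + 2.0323²) = 3.9481 (running 13.9005)
  edge 4→1: √(-0.8894² + 4.1652²) = 4.2591 (running 18.1597)
Perimeter = 18.1597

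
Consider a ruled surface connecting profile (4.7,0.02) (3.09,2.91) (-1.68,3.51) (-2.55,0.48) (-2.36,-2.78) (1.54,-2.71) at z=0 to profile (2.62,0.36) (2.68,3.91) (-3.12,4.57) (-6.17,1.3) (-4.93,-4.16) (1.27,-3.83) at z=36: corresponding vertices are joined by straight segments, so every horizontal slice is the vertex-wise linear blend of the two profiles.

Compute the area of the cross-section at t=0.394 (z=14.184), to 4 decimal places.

Area at t=0.394: 44.4383

Cross-section at t=0.394: each vertex is (1-t)·p0[i] + t·p1[i].
  v1: (1-0.394)·(4.7,0.02) + 0.394·(2.62,0.36) = (3.8805,0.1540)
  v2: (1-0.394)·(3.09,2.91) + 0.394·(2.68,3.91) = (2.9285,3.3040)
  v3: (1-0.394)·(-1.68,3.51) + 0.394·(-3.12,4.57) = (-2.2474,3.9276)
  v4: (1-0.394)·(-2.55,0.48) + 0.394·(-6.17,1.3) = (-3.9763,0.8031)
  v5: (1-0.394)·(-2.36,-2.78) + 0.394·(-4.93,-4.16) = (-3.3726,-3.3237)
  v6: (1-0.394)·(1.54,-2.71) + 0.394·(1.27,-3.83) = (1.4336,-3.1513)
Shoelace sum Σ(x_i·y_{i+1} − x_{i+1}·y_i):
  i=1: 3.8805·3.3040 − 2.9285·0.1540 = +12.3702 (running +12.3702)
  i=2: 2.9285·3.9276 − -2.2474·3.3040 = +18.9272 (running +31.2975)
  i=3: -2.2474·0.8031 − -3.9763·3.9276 = +13.8126 (running +45.1100)
  i=4: -3.9763·-3.3237 − -3.3726·0.8031 = +15.9245 (running +61.0345)
  i=5: -3.3726·-3.1513 − 1.4336·-3.3237 = +15.3929 (running +76.4274)
  i=6: 1.4336·0.1540 − 3.8805·-3.1513 = +12.4492 (running +88.8766)
Area = |Σ|/2 = |88.8766|/2 = 44.4383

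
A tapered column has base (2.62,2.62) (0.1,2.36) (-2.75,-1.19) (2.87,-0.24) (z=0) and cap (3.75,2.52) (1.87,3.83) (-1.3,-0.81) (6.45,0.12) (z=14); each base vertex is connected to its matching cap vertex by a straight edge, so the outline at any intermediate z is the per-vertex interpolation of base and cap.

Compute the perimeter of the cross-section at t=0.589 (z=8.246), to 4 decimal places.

Cross-section at t=0.589: each vertex is (1-t)·p0[i] + t·p1[i].
  v1: (1-0.589)·(2.62,2.62) + 0.589·(3.75,2.52) = (3.2856,2.5611)
  v2: (1-0.589)·(0.1,2.36) + 0.589·(1.87,3.83) = (1.1425,3.2258)
  v3: (1-0.589)·(-2.75,-1.19) + 0.589·(-1.3,-0.81) = (-1.8960,-0.9662)
  v4: (1-0.589)·(2.87,-0.24) + 0.589·(6.45,0.12) = (4.9786,-0.0280)
Perimeter = Σ |v_{i+1} − v_i|:
  edge 1→2: √(-2.1430² + 0.6647²) = 2.2438 (running 2.2438)
  edge 2→3: √(-3.0385² + -4.1920²) = 5.1774 (running 7.4212)
  edge 3→4: √(6.8746² + 0.9382²) = 6.9383 (running 14.3594)
  edge 4→1: √(-1.6931² + 2.5891²) = 3.0935 (running 17.4529)
Perimeter = 17.4529

Perimeter at t=0.589: 17.4529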